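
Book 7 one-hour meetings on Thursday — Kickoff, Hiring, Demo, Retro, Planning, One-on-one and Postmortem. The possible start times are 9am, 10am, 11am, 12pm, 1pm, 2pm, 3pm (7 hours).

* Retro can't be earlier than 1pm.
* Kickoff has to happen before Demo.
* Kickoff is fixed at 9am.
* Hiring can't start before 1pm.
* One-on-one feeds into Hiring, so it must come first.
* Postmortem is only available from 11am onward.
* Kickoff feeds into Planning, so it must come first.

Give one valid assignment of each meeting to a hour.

Kickoff -> 9am; Retro -> 1pm; Demo -> 10am; Hiring -> 1pm; Postmortem -> 11am; Planning -> 10am; One-on-one -> 9am

Checking: One-on-one(9am) before Hiring(1pm); Kickoff(9am) before Planning(10am); Kickoff(9am) before Demo(10am); Retro=1pm in [1pm,3pm]; Hiring=1pm in [1pm,3pm]; Kickoff=9am in [9am,9am]; Postmortem=11am in [11am,3pm].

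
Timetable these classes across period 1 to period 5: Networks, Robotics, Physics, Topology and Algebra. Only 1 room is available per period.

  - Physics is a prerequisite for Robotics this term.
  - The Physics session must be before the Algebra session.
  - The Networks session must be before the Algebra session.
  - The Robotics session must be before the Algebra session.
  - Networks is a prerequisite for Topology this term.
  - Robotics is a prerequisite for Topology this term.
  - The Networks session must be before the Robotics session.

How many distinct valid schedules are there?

4

Enumerating: Networks -> period 1; Physics -> period 2; Topology -> period 5; Robotics -> period 3; Algebra -> period 4 | Networks in period 1; Robotics in period 3; Topology in period 4; Physics in period 2; Algebra in period 5 | Robotics -> period 3, Topology -> period 5, Physics -> period 1, Networks -> period 2, Algebra -> period 4 | Physics in period 1, Robotics in period 3, Topology in period 4, Algebra in period 5, Networks in period 2.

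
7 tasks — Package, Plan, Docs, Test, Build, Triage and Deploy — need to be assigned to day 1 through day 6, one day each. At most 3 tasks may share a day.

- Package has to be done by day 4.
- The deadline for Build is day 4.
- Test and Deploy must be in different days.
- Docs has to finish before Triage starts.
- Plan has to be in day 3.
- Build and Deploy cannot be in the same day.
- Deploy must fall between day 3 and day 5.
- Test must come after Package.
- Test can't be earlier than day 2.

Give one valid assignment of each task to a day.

Deploy=day 3, Package=day 1, Docs=day 1, Build=day 1, Triage=day 2, Plan=day 3, Test=day 2

Checking: Package(day 1) before Test(day 2); Docs(day 1) before Triage(day 2); Test(day 2) != Deploy(day 3); Build(day 1) != Deploy(day 3); Deploy=day 3 in [day 3,day 5]; Test=day 2 in [day 2,day 6]; Package=day 1 in [day 1,day 4]; Plan=day 3 in [day 3,day 3]; Build=day 1 in [day 1,day 4]; max 3 per day (cap 3).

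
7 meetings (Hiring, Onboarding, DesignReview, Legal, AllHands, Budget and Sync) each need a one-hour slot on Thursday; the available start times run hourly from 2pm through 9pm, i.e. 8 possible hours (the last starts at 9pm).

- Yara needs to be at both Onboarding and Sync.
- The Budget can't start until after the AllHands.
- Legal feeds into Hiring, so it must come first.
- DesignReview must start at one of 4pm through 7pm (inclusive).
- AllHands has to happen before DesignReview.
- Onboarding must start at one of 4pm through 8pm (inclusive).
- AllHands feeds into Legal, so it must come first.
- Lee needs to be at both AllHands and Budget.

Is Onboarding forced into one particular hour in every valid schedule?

No

Onboarding can be 4pm (e.g. Onboarding in 4pm, Sync in 2pm, Hiring in 4pm, Budget in 3pm, DesignReview in 4pm, Legal in 3pm, AllHands in 2pm) or 5pm (e.g. AllHands -> 2pm, Sync -> 2pm, Onboarding -> 5pm, DesignReview -> 4pm, Budget -> 3pm, Legal -> 3pm, Hiring -> 4pm).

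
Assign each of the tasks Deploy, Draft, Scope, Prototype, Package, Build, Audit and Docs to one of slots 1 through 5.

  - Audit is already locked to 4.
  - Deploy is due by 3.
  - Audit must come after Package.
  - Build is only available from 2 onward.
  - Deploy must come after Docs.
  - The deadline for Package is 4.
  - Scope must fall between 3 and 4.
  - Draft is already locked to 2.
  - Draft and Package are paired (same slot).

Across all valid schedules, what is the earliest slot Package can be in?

2

Package must be in the same slot as Draft, which can't be before 2, so Package is at least 2; Package's own window allows nothing later than 4; Package must be in the same slot as Draft, which can't be after 2, so Package is at most 2.
Package at 2 is achievable: Docs in 1, Draft in 2, Build in 2, Scope in 3, Audit in 4, Package in 2, Deploy in 2, Prototype in 1.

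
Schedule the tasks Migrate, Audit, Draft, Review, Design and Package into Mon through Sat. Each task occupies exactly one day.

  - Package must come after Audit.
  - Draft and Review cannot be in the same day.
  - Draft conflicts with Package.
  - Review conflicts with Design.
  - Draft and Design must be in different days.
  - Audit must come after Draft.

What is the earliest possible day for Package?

Precedence pushes Package to at least Wed.
Package at Wed is achievable: Review -> Tue, Draft -> Mon, Audit -> Tue, Migrate -> Mon, Package -> Wed, Design -> Wed.

Wed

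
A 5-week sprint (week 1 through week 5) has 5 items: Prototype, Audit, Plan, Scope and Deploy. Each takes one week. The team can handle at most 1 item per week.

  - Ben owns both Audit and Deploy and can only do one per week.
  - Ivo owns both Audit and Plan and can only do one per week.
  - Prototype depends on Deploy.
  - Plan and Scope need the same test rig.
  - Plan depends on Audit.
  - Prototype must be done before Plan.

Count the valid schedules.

Splitting on Prototype: it can be week 2 (3), week 3 (6), week 4 (6). Listing each branch's schedules as (Audit, Plan, Scope, Deploy) by week number:
Prototype=week 2: (3,4,5,1) (3,5,4,1) (4,5,3,1) — 3.
Prototype=week 3: (1,4,5,2) (1,5,4,2) (2,4,5,1) (2,5,4,1) (4,5,1,2) (4,5,2,1) — 6.
Prototype=week 4: (1,5,2,3) (1,5,3,2) (2,5,1,3) (2,5,3,1) (3,5,1,2) (3,5,2,1) — 6.
Summing: 3 + 6 + 6 = 15.

15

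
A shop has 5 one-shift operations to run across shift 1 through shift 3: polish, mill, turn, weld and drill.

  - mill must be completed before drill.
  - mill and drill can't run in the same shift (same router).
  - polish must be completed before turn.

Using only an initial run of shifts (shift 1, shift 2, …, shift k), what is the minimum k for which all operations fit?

The precedence chain requires at least 2 distinct shifts.
2 works (last occupied shift: shift 2): for example mill -> shift 1, drill -> shift 2, weld -> shift 1, polish -> shift 1, turn -> shift 2.

2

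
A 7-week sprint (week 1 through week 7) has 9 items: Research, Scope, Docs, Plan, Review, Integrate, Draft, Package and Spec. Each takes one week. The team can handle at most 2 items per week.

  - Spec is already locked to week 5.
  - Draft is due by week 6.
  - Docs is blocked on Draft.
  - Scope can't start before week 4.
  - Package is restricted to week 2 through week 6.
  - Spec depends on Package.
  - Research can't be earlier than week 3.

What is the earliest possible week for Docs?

Precedence pushes Docs to at least week 2.
Docs at week 2 is achievable: Plan -> week 1, Research -> week 3, Review -> week 3, Scope -> week 4, Package -> week 2, Integrate -> week 4, Spec -> week 5, Docs -> week 2, Draft -> week 1.

week 2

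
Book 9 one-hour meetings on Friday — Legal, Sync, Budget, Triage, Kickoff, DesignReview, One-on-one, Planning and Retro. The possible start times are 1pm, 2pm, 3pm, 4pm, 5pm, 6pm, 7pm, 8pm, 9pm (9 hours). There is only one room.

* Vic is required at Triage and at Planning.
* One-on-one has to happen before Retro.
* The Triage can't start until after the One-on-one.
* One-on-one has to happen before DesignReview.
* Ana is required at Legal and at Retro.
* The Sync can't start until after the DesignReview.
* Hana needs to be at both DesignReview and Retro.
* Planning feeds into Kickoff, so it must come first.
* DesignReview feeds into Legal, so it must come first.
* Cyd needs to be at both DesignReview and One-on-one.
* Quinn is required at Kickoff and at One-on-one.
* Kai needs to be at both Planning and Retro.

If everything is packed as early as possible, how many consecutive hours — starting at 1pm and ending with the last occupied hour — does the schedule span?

9

The precedence chain requires at least 3 distinct hours.
With at most 1 per hour and 9 meetings, at least 9 hours are needed.
9 works (last occupied hour: 9pm): for example One-on-one in 1pm; Kickoff in 7pm; Budget in 9pm; Legal in 3pm; Triage in 5pm; Sync in 4pm; Retro in 8pm; DesignReview in 2pm; Planning in 6pm.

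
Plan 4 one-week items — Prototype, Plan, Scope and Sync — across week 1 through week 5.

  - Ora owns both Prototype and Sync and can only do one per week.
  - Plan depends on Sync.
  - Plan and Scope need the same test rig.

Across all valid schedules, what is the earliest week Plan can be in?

Precedence pushes Plan to at least week 2.
Plan at week 2 is achievable: Sync=week 1, Prototype=week 2, Scope=week 1, Plan=week 2.

week 2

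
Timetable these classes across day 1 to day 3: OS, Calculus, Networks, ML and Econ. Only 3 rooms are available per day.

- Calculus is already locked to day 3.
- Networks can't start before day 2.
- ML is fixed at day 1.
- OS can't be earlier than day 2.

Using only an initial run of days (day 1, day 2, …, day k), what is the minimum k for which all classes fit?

3 days

With at most 3 per day and 5 classes, at least 2 days are needed.
Calculus can't be placed before day 3, so the schedule must run through at least day 3.
3 works (last occupied day: day 3): for example Calculus=day 3; Networks=day 2; Econ=day 1; ML=day 1; OS=day 2.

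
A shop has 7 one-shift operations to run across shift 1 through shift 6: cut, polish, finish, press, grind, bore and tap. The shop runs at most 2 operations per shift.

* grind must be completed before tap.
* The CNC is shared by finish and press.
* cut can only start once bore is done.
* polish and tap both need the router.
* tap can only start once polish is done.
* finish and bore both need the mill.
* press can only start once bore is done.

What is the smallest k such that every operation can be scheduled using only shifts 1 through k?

4

The precedence chain requires at least 2 distinct shifts.
With at most 2 per shift and 7 operations, at least 4 shifts are needed.
4 works (last occupied shift: shift 4): for example tap in shift 3, cut in shift 2, finish in shift 4, bore in shift 1, polish in shift 1, press in shift 3, grind in shift 2.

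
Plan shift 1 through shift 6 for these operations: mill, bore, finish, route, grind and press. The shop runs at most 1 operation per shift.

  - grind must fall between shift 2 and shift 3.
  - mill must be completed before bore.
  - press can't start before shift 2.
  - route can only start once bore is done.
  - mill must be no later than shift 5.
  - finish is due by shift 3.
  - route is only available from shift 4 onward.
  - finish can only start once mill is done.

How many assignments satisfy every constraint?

6

Splitting on bore: it can be shift 4 (4), shift 5 (2). Listing each branch's schedules as (mill, finish, route, grind, press) by shift number:
bore=shift 4: (1,2,5,3,6) (1,2,6,3,5) (1,3,5,2,6) (1,3,6,2,5) — 4.
bore=shift 5: (1,2,6,3,4) (1,3,6,2,4) — 2.
Summing: 4 + 2 = 6.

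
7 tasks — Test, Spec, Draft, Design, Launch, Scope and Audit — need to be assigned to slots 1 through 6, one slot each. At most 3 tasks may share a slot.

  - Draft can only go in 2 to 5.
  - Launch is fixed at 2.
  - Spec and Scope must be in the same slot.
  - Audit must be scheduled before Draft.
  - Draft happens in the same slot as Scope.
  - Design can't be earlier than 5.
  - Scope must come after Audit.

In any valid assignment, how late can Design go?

Design is available from 5.
Design at 6 is achievable: Launch in 2; Spec in 3; Scope in 3; Design in 6; Draft in 3; Test in 1; Audit in 1.

6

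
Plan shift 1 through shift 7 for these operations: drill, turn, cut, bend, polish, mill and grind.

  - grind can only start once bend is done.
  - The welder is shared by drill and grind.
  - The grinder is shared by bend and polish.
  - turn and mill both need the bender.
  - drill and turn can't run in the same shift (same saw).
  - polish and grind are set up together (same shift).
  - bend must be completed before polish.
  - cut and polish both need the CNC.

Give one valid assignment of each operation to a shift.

drill=shift 1; bend=shift 1; turn=shift 2; polish=shift 2; cut=shift 1; mill=shift 1; grind=shift 2

Checking: bend(shift 1) before grind(shift 2); bend(shift 1) before polish(shift 2); drill(shift 1) != grind(shift 2); cut(shift 1) != polish(shift 2); bend(shift 1) != polish(shift 2); turn(shift 2) != mill(shift 1); drill(shift 1) != turn(shift 2); polish = grind = shift 2.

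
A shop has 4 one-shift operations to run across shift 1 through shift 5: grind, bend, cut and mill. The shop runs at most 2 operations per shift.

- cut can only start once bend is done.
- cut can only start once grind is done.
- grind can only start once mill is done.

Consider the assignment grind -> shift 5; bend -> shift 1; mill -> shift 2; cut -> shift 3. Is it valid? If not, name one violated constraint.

cut can only start once bend is done — holds.
The shop runs at most 2 operations per shift — holds.
grind can only start once mill is done — holds.
cut can only start once grind is done — violated.

No. cut can only start once grind is done is not satisfied.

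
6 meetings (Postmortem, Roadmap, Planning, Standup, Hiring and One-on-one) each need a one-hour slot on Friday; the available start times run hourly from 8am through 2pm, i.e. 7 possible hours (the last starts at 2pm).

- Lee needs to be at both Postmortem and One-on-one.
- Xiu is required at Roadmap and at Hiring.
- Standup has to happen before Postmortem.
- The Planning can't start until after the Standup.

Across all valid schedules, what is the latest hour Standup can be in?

1pm

Downstream work caps Standup at 1pm.
Standup at 1pm is achievable: Planning in 2pm, Standup in 1pm, Roadmap in 8am, Hiring in 9am, One-on-one in 8am, Postmortem in 2pm.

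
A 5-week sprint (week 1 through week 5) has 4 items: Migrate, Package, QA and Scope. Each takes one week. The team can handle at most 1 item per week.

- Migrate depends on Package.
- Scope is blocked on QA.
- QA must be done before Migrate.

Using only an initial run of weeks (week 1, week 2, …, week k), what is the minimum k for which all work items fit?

The precedence chain requires at least 2 distinct weeks.
With at most 1 per week and 4 work items, at least 4 weeks are needed.
4 works (last occupied week: week 4): for example Scope in week 4, Package in week 2, Migrate in week 3, QA in week 1.

4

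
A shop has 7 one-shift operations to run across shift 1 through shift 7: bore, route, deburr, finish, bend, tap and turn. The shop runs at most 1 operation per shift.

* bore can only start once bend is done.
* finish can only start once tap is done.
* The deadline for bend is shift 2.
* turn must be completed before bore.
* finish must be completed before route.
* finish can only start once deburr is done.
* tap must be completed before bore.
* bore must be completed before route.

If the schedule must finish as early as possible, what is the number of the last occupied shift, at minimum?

The precedence chain requires at least 3 distinct shifts.
With at most 1 per shift and 7 operations, at least 7 shifts are needed.
7 works (last occupied shift: shift 7): for example bend=shift 1; tap=shift 2; route=shift 7; deburr=shift 5; finish=shift 6; turn=shift 3; bore=shift 4.

shift 7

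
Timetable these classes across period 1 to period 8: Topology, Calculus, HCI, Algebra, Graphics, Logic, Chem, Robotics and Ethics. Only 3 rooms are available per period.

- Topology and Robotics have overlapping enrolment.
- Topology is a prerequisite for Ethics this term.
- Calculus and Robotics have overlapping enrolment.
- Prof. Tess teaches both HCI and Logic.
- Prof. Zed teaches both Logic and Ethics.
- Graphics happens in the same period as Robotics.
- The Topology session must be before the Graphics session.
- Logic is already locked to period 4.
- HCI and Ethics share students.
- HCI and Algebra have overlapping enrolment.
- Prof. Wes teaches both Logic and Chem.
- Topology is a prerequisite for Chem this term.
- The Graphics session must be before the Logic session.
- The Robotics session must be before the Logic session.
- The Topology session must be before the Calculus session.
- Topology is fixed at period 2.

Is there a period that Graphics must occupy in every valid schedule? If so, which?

Topology is fixed at period 2 and must come before Graphics, so Graphics is at least period 3.
Logic is fixed at period 4 and must come after Graphics, so Graphics is at most period 3.
So Graphics must be period 3.

period 3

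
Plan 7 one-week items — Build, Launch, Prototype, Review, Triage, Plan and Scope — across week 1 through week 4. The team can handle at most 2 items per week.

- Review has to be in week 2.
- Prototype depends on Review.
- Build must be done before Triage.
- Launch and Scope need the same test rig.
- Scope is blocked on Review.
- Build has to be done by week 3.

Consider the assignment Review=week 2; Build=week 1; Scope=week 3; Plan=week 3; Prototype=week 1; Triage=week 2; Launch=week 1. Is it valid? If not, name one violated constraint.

No — it violates: The team can handle at most 2 items per week

Review has to be in week 2 — holds.
Prototype depends on Review — violated.
The team can handle at most 2 items per week — violated.
Scope is blocked on Review — holds.
Build must be done before Triage — holds.
Build has to be done by week 3 — holds.
Launch and Scope need the same test rig — holds.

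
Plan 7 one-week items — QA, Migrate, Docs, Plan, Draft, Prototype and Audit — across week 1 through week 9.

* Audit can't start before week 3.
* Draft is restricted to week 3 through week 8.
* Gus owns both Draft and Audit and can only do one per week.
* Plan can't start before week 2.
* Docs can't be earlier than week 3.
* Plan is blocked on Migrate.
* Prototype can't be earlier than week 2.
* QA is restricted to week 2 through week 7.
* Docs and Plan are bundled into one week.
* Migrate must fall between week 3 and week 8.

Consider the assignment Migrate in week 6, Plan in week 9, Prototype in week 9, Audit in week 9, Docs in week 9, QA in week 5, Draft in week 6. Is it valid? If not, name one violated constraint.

Valid

Prototype can't be earlier than week 2 — holds.
Audit can't start before week 3 — holds.
Plan can't start before week 2 — holds.
Docs can't be earlier than week 3 — holds.
Migrate must fall between week 3 and week 8 — holds.
Gus owns both Draft and Audit and can only do one per week — holds.
QA is restricted to week 2 through week 7 — holds.
Draft is restricted to week 3 through week 8 — holds.
Docs and Plan are bundled into one week — holds.
Plan is blocked on Migrate — holds.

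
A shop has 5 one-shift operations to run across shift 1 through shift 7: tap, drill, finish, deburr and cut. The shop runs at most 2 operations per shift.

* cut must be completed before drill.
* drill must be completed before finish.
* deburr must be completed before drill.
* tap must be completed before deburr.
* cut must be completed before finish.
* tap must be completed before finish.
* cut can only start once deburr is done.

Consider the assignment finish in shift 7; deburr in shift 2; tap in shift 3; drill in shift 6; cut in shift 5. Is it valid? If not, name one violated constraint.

deburr must be completed before drill — holds.
tap must be completed before deburr — violated.
drill must be completed before finish — holds.
cut can only start once deburr is done — holds.
cut must be completed before finish — holds.
The shop runs at most 2 operations per shift — holds.
tap must be completed before finish — holds.
cut must be completed before drill — holds.

No — it violates: tap must be completed before deburr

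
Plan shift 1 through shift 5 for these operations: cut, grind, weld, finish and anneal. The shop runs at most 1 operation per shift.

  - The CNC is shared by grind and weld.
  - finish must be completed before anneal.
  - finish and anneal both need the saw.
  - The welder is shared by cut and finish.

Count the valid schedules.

60

Splitting on cut: it can be shift 1 (12), shift 2 (12), shift 3 (12), shift 4 (12), shift 5 (12). Listing each branch's schedules as (grind, weld, finish, anneal) by shift number:
cut=shift 1: (2,3,4,5) (2,4,3,5) (2,5,3,4) (3,2,4,5) (3,4,2,5) (3,5,2,4) (4,2,3,5) (4,3,2,5) (4,5,2,3) (5,2,3,4) (5,3,2,4) (5,4,2,3) — 12.
cut=shift 2: (1,3,4,5) (1,4,3,5) (1,5,3,4) (3,1,4,5) (3,4,1,5) (3,5,1,4) (4,1,3,5) (4,3,1,5) (4,5,1,3) (5,1,3,4) (5,3,1,4) (5,4,1,3) — 12.
cut=shift 3: (1,2,4,5) (1,4,2,5) (1,5,2,4) (2,1,4,5) (2,4,1,5) (2,5,1,4) (4,1,2,5) (4,2,1,5) (4,5,1,2) (5,1,2,4) (5,2,1,4) (5,4,1,2) — 12.
cut=shift 4: (1,2,3,5) (1,3,2,5) (1,5,2,3) (2,1,3,5) (2,3,1,5) (2,5,1,3) (3,1,2,5) (3,2,1,5) (3,5,1,2) (5,1,2,3) (5,2,1,3) (5,3,1,2) — 12.
cut=shift 5: (1,2,3,4) (1,3,2,4) (1,4,2,3) (2,1,3,4) (2,3,1,4) (2,4,1,3) (3,1,2,4) (3,2,1,4) (3,4,1,2) (4,1,2,3) (4,2,1,3) (4,3,1,2) — 12.
Summing: 12 + 12 + 12 + 12 + 12 = 60.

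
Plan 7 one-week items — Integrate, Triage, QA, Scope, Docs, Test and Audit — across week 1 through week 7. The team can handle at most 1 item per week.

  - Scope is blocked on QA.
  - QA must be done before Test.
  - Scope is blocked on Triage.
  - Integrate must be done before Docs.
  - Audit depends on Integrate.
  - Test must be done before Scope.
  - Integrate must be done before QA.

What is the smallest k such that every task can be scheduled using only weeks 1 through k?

The precedence chain requires at least 4 distinct weeks.
With at most 1 per week and 7 tasks, at least 7 weeks are needed.
7 works (last occupied week: week 7): for example Docs -> week 6; Audit -> week 7; Triage -> week 4; Test -> week 3; QA -> week 2; Scope -> week 5; Integrate -> week 1.

7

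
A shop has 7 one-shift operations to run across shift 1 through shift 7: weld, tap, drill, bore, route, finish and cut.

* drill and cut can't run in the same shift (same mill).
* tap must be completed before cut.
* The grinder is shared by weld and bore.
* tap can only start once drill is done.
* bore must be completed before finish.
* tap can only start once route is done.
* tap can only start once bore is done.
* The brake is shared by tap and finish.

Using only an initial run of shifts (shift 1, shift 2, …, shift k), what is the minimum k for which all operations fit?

3 shifts

The precedence chain requires at least 3 distinct shifts.
3 works (last occupied shift: shift 3): for example weld -> shift 2; tap -> shift 2; bore -> shift 1; finish -> shift 3; cut -> shift 3; drill -> shift 1; route -> shift 1.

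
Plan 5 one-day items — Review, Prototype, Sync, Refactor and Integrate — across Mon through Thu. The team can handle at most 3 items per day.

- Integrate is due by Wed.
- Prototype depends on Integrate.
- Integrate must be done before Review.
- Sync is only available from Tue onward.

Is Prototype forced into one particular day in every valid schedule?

Prototype can be Tue (e.g. Prototype -> Tue, Refactor -> Mon, Sync -> Tue, Review -> Tue, Integrate -> Mon) or Wed (e.g. Integrate in Mon; Prototype in Wed; Sync in Tue; Refactor in Mon; Review in Tue).

No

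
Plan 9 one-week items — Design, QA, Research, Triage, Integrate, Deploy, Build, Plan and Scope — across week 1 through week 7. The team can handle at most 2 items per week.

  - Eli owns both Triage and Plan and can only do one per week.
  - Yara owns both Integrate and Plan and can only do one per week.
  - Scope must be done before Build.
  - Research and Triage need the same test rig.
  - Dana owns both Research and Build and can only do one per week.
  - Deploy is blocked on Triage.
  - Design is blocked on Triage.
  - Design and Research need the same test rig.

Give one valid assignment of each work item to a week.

Deploy in week 2; Integrate in week 4; Triage in week 1; Plan in week 5; QA in week 3; Scope in week 1; Design in week 2; Build in week 3; Research in week 4

Checking: Triage(week 1) before Design(week 2); Scope(week 1) before Build(week 3); Triage(week 1) before Deploy(week 2); Integrate(week 4) != Plan(week 5); Research(week 4) != Triage(week 1); Research(week 4) != Build(week 3); Triage(week 1) != Plan(week 5); Design(week 2) != Research(week 4); max 2 per week (cap 2).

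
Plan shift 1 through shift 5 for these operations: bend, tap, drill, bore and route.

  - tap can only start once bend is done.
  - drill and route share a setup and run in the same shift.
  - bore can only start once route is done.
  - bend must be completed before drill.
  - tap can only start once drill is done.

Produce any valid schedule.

bore=shift 3; bend=shift 1; drill=shift 2; tap=shift 3; route=shift 2

Checking: bend(shift 1) before tap(shift 3); route(shift 2) before bore(shift 3); bend(shift 1) before drill(shift 2); drill(shift 2) before tap(shift 3); drill = route = shift 2.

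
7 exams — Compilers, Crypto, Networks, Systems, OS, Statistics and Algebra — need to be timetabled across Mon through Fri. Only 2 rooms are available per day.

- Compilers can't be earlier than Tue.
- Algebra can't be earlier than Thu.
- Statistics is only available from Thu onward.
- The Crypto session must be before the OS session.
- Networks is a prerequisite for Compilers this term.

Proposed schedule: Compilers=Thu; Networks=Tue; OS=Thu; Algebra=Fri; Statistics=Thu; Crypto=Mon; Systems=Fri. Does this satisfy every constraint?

The Crypto session must be before the OS session — holds.
Algebra can't be earlier than Thu — holds.
Only 2 rooms are available per day — violated.
Compilers can't be earlier than Tue — holds.
Networks is a prerequisite for Compilers this term — holds.
Statistics is only available from Thu onward — holds.

Invalid. Only 2 rooms are available per day.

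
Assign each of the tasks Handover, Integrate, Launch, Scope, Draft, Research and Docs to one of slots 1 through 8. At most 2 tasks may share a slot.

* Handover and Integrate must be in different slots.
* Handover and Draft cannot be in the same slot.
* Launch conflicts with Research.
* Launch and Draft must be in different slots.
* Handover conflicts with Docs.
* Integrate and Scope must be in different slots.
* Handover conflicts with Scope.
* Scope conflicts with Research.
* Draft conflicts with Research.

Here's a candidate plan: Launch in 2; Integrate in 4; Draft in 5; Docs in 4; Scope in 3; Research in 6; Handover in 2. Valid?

Yes, all constraints hold

Draft conflicts with Research — holds.
Handover and Integrate must be in different slots — holds.
Handover and Draft cannot be in the same slot — holds.
Scope conflicts with Research — holds.
Handover conflicts with Scope — holds.
Handover conflicts with Docs — holds.
Launch and Draft must be in different slots — holds.
Launch conflicts with Research — holds.
Integrate and Scope must be in different slots — holds.
At most 2 tasks may share a slot — holds.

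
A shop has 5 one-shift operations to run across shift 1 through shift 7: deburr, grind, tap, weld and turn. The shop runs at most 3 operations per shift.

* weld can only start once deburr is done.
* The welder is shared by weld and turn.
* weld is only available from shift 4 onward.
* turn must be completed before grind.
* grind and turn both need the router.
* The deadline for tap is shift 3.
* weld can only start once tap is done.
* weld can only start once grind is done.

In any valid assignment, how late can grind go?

Precedence pushes grind to at least shift 2; downstream work caps grind at shift 6.
grind at shift 6 is achievable: weld in shift 7; turn in shift 1; deburr in shift 1; tap in shift 1; grind in shift 6.

shift 6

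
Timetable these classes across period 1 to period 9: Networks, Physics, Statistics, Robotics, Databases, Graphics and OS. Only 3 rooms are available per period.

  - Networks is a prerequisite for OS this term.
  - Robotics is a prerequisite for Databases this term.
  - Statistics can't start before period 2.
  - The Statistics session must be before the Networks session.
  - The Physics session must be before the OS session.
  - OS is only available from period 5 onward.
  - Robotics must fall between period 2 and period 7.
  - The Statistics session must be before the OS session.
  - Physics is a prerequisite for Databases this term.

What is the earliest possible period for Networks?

period 3

Precedence pushes Networks to at least period 3; downstream work caps Networks at period 8.
Networks at period 3 is achievable: OS in period 5, Statistics in period 2, Graphics in period 1, Robotics in period 2, Databases in period 3, Physics in period 1, Networks in period 3.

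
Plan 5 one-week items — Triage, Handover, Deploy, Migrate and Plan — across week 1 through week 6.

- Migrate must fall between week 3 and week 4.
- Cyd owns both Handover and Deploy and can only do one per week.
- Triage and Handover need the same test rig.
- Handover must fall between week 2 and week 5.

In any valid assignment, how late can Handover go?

Handover is available from week 2; Handover's own window allows nothing later than week 5.
Handover at week 5 is achievable: Triage -> week 1, Deploy -> week 1, Handover -> week 5, Plan -> week 1, Migrate -> week 3.

week 5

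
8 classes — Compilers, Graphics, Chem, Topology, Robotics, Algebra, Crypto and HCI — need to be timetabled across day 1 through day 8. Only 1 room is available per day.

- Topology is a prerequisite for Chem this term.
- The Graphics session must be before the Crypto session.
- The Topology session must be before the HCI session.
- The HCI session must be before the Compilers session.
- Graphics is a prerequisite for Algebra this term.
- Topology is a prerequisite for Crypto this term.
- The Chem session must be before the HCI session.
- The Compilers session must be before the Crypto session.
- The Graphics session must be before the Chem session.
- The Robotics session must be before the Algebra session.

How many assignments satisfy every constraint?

Splitting on Compilers: it can be day 5 (6), day 6 (20), day 7 (26). Listing each branch's schedules as (Graphics, Chem, Topology, Robotics, Algebra, Crypto, HCI) by day number:
Compilers=day 5: (1,3,2,6,7,8,4) (1,3,2,6,8,7,4) (1,3,2,7,8,6,4) (2,3,1,6,7,8,4) (2,3,1,6,8,7,4) (2,3,1,7,8,6,4) — 6.
Compilers=day 6: (1,3,2,4,7,8,5) (1,3,2,4,8,7,5) (1,3,2,5,7,8,4) (1,3,2,5,8,7,4) (1,4,2,3,7,8,5) (1,4,2,3,8,7,5) (1,4,3,2,7,8,5) (1,4,3,2,8,7,5) (2,3,1,4,7,8,5) (2,3,1,4,8,7,5) (2,3,1,5,7,8,4) (2,3,1,5,8,7,4) (2,4,1,3,7,8,5) (2,4,1,3,8,7,5) (2,4,3,1,7,8,5) (2,4,3,1,8,7,5) (3,4,1,2,7,8,5) (3,4,1,2,8,7,5) (3,4,2,1,7,8,5) (3,4,2,1,8,7,5) — 20.
Compilers=day 7: (1,3,2,4,5,8,6) (1,3,2,4,6,8,5) (1,3,2,5,6,8,4) (1,4,2,3,5,8,6) (1,4,2,3,6,8,5) (1,4,3,2,5,8,6) (1,4,3,2,6,8,5) (1,5,2,3,4,8,6) (1,5,3,2,4,8,6) (1,5,4,2,3,8,6) (2,3,1,4,5,8,6) (2,3,1,4,6,8,5) (2,3,1,5,6,8,4) (2,4,1,3,5,8,6) (2,4,1,3,6,8,5) (2,4,3,1,5,8,6) (2,4,3,1,6,8,5) (2,5,1,3,4,8,6) (2,5,3,1,4,8,6) (2,5,4,1,3,8,6) (3,4,1,2,5,8,6) (3,4,1,2,6,8,5) (3,4,2,1,5,8,6) (3,4,2,1,6,8,5) (3,5,1,2,4,8,6) (3,5,2,1,4,8,6) — 26.
Summing: 6 + 20 + 26 = 52.

52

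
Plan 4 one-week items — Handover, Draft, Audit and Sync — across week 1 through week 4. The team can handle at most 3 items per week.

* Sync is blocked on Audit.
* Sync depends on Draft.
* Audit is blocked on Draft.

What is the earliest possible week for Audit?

Precedence pushes Audit to at least week 2; downstream work caps Audit at week 3.
Audit at week 2 is achievable: Sync=week 3, Audit=week 2, Draft=week 1, Handover=week 1.

week 2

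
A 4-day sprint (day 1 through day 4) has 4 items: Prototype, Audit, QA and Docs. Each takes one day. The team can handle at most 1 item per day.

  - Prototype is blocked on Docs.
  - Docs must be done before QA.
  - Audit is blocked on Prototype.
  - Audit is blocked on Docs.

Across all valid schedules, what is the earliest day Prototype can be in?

Precedence pushes Prototype to at least day 2; downstream work caps Prototype at day 3.
Prototype at day 2 is achievable: Prototype -> day 2; Docs -> day 1; QA -> day 4; Audit -> day 3.

day 2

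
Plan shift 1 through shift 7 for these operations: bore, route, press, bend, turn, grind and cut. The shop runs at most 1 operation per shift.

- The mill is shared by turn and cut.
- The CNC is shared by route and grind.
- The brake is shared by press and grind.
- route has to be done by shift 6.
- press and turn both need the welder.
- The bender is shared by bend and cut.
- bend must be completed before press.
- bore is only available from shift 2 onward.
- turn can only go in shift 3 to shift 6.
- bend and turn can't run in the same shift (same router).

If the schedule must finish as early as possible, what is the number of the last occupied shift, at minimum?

The precedence chain requires at least 2 distinct shifts.
With at most 1 per shift and 7 operations, at least 7 shifts are needed.
turn can't be placed before shift 3, so the schedule must run through at least shift 3.
7 works (last occupied shift: shift 7): for example route -> shift 1, bend -> shift 4, cut -> shift 7, grind -> shift 6, turn -> shift 3, bore -> shift 2, press -> shift 5.

7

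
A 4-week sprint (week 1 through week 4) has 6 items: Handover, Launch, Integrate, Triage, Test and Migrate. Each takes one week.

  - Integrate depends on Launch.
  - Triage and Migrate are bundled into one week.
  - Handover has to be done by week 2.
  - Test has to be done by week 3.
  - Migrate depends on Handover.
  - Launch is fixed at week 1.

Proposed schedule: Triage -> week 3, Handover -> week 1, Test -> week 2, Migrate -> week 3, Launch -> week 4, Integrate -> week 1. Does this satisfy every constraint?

Integrate depends on Launch — violated.
Test has to be done by week 3 — holds.
Launch is fixed at week 1 — violated.
Triage and Migrate are bundled into one week — holds.
Handover has to be done by week 2 — holds.
Migrate depends on Handover — holds.

Invalid. Integrate depends on Launch.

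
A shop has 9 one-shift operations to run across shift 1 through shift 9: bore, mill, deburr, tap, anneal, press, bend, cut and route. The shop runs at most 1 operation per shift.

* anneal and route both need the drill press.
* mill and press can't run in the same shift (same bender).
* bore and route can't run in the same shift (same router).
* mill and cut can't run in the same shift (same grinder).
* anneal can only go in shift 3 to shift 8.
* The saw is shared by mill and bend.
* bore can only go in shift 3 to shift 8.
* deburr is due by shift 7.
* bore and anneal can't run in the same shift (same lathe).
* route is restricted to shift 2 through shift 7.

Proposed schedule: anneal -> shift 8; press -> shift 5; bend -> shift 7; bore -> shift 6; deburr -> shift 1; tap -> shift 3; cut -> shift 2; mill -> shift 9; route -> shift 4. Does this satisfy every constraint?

mill and press can't run in the same shift (same bender) — holds.
bore can only go in shift 3 to shift 8 — holds.
route is restricted to shift 2 through shift 7 — holds.
The saw is shared by mill and bend — holds.
bore and route can't run in the same shift (same router) — holds.
mill and cut can't run in the same shift (same grinder) — holds.
anneal and route both need the drill press — holds.
bore and anneal can't run in the same shift (same lathe) — holds.
The shop runs at most 1 operation per shift — holds.
deburr is due by shift 7 — holds.
anneal can only go in shift 3 to shift 8 — holds.

Yes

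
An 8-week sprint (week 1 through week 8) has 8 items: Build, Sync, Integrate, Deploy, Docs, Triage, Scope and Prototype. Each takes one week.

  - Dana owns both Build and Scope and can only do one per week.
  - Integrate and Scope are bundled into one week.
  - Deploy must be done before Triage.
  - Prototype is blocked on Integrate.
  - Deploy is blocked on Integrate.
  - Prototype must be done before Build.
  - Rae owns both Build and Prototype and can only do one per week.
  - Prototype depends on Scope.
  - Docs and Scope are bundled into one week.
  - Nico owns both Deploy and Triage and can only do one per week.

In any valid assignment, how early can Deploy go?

week 2

Precedence pushes Deploy to at least week 2; downstream work caps Deploy at week 7.
Deploy at week 2 is achievable: Docs in week 1, Integrate in week 1, Prototype in week 2, Sync in week 1, Build in week 3, Deploy in week 2, Triage in week 3, Scope in week 1.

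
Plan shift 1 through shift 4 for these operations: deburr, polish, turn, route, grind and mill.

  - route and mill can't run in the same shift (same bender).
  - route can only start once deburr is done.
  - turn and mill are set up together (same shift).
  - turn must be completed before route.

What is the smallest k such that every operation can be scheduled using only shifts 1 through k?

The precedence chain requires at least 2 distinct shifts.
2 works (last occupied shift: shift 2): for example turn -> shift 1; route -> shift 2; polish -> shift 1; grind -> shift 1; mill -> shift 1; deburr -> shift 1.

2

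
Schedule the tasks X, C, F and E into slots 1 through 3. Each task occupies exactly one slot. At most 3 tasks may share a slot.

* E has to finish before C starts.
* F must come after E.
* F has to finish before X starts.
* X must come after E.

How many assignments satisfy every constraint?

Enumerating: F in 2; X in 3; C in 2; E in 1 | F -> 2; C -> 3; E -> 1; X -> 3.

2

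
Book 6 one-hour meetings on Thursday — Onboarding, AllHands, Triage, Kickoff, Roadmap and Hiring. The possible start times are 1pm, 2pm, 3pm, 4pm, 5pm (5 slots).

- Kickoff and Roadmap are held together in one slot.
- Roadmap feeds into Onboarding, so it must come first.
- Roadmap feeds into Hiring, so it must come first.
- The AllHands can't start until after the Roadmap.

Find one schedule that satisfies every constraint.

AllHands -> 2pm; Hiring -> 2pm; Roadmap -> 1pm; Triage -> 1pm; Kickoff -> 1pm; Onboarding -> 2pm

Checking: Roadmap(1pm) before AllHands(2pm); Roadmap(1pm) before Hiring(2pm); Roadmap(1pm) before Onboarding(2pm); Kickoff = Roadmap = 1pm.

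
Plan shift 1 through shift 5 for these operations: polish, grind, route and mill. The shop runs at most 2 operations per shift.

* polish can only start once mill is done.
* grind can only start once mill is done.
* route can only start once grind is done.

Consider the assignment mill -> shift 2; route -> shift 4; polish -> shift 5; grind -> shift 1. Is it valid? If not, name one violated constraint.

No. grind can only start once mill is done is not satisfied.

grind can only start once mill is done — violated.
The shop runs at most 2 operations per shift — holds.
route can only start once grind is done — holds.
polish can only start once mill is done — holds.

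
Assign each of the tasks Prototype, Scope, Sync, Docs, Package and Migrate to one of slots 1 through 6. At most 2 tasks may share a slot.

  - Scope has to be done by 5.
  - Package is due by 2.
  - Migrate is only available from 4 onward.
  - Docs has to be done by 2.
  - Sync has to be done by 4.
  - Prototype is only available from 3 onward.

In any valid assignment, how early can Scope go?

1

Scope's own window allows nothing later than 5.
Scope at 1 is achievable: Migrate -> 4; Sync -> 2; Prototype -> 3; Scope -> 1; Docs -> 1; Package -> 2.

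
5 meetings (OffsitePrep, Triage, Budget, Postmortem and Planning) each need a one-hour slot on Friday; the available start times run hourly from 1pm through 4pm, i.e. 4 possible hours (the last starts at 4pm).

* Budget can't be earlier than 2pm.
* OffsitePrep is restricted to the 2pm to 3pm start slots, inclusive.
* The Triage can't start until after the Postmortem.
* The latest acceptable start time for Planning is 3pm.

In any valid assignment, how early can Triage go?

2pm

Precedence pushes Triage to at least 2pm.
Triage at 2pm is achievable: Planning in 1pm, Triage in 2pm, Postmortem in 1pm, Budget in 2pm, OffsitePrep in 2pm.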